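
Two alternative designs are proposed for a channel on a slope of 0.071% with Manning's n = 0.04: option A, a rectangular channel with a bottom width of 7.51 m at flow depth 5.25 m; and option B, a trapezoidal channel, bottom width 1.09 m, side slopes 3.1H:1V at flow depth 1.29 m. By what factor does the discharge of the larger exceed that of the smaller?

12.9

Channel A: Flow area A = b·y = 7.51 × 5.25 = 39.43 m². Wetted perimeter P = b + 2y = 7.51 + 2×5.25 = 18.01 m. Hydraulic radius R = A/P = 39.43/18.01 = 2.189 m. Q_A = (1/0.04)·39.43·2.189^(2/3)·√0.00071 = 44.28 m³/s.
Channel B: With bottom width b = 1.09 m and side slope z = 3.1: A = (b + zy)y = (1.09 + 3.1×1.29)×1.29 = 6.565 m²; P = b + 2y√(1+z²) = 1.09 + 2×1.29×3.257 = 9.494 m. Hydraulic radius R = A/P = 6.565/9.494 = 0.6915 m. Q_B = (1/0.04)·6.565·0.6915^(2/3)·√0.00071 = 3.42 m³/s.
The larger discharge is 44.28 m³/s and the smaller is 3.42 m³/s; the ratio is 12.9.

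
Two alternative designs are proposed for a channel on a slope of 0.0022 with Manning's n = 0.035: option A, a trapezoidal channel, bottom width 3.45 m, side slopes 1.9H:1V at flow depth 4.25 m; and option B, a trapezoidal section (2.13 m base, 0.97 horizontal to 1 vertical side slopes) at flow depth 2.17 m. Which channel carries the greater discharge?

channel A

Channel A: With bottom width b = 3.45 m and side slope z = 1.9: A = (b + zy)y = (3.45 + 1.9×4.25)×4.25 = 48.98 m²; P = b + 2y√(1+z²) = 3.45 + 2×4.25×2.147 = 21.7 m. Hydraulic radius R = A/P = 48.98/21.7 = 2.257 m. Q_A = (1/0.035)·48.98·2.257^(2/3)·√0.0022 = 112.9 m³/s.
Channel B: With bottom width b = 2.13 m and side slope z = 0.97: A = (b + zy)y = (2.13 + 0.97×2.17)×2.17 = 9.19 m²; P = b + 2y√(1+z²) = 2.13 + 2×2.17×1.393 = 8.176 m. Hydraulic radius R = A/P = 9.19/8.176 = 1.124 m. Q_B = (1/0.035)·9.19·1.124^(2/3)·√0.0022 = 13.31 m³/s.
Q_A = 112.9 m³/s vs Q_B = 13.31 m³/s, so channel A carries more.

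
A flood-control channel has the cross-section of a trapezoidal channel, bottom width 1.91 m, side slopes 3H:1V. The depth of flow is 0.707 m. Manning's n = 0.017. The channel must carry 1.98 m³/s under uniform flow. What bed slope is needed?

S = 0.000409

With bottom width b = 1.91 m and side slope z = 3: A = (b + zy)y = (1.91 + 3×0.707)×0.707 = 2.85 m²; P = b + 2y√(1+z²) = 1.91 + 2×0.707×3.162 = 6.381 m.
Hydraulic radius R = A/P = 2.85/6.381 = 0.4466 m.
From Manning's equation, S = [nQ / (1 A R^(2/3))]² = [0.017 × 1.98 / (1 × 2.85 × 0.4466^(2/3))]² = 0.000409.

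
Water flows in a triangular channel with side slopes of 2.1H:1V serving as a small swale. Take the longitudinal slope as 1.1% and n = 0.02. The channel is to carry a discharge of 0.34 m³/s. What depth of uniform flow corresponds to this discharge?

y_n = 0.331 m

Manning's equation rearranged: A R^(2/3) = nQ / (1·√S) = 0.02 × 0.34 / (√0.011) = 0.06484.
Trying y = 0.264 m: A R^(2/3) = 0.03545 — too small.
Trying y = 0.331 m: A R^(2/3) = 0.06479 — close enough.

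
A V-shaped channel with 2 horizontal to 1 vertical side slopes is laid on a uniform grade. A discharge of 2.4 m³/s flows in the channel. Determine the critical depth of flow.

At critical depth, Q² T / (g A³) = 1, i.e. A³/T = Q²/g = 2.4²/9.81 = 0.5872.
At y = 0.95 m: A³/T = 1.548 — too large.
At y = 0.783 m: A³/T = 0.5886 — close enough.

y_c = 0.783 m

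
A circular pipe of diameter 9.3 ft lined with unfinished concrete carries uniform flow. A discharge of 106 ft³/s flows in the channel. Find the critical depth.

y_c = 2.44 ft

At critical depth, Q² T / (g A³) = 1, i.e. A³/T = Q²/g = 106²/32.2 = 348.9.
At y = 2.15 ft: A³/T = 214.3 — too small.
At y = 2.44 ft: A³/T = 351 — ≈ 348.9.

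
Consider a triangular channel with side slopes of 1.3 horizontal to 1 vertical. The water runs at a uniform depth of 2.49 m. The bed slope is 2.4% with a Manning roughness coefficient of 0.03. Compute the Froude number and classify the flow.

supercritical

For a triangular section with side slope z = 1.3: A = zy² = 1.3×2.49² = 8.06 m²; P = 2y√(1+z²) = 2×2.49×1.64 = 8.168 m.
Hydraulic radius R = A/P = 8.06/8.168 = 0.9868 m.
V = (1/n) R^(2/3) √S = (1/0.03) × 0.9868^(2/3) × √0.024 = 5.118 m/s. Hydraulic depth D_h = A/T = 8.06/6.474 = 1.245 m.
Froude number Fr = V/√(g·D_h) = 5.118/√(9.81×1.245) = 1.46, which is greater than 1, so the flow is supercritical.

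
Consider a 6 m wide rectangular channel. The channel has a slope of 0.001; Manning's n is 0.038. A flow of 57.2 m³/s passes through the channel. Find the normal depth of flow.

y_n = 6.99 m

Manning's equation rearranged: A R^(2/3) = nQ / (1·√S) = 0.038 × 57.2 / (√0.001) = 68.74.
At y = 8.64 m: A R^(2/3) = 88.4 — too large.
At y = 6.99 m: A R^(2/3) = 68.76 — close enough.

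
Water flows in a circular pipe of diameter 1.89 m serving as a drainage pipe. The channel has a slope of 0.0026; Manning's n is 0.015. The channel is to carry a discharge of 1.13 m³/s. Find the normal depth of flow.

y_n = 0.566 m

Manning's equation rearranged: A R^(2/3) = nQ / (1·√S) = 0.015 × 1.13 / (√0.0026) = 0.3324.
Try y = 0.626 m: A R^(2/3) = 0.4031 — over.
Try y = 0.388 m: A R^(2/3) = 0.1571 — short.
Try y = 0.566 m: A R^(2/3) = 0.3322 — close enough.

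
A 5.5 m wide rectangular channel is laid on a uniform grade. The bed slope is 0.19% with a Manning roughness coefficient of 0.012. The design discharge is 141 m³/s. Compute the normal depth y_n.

Manning's equation rearranged: A R^(2/3) = nQ / (1·√S) = 0.012 × 141 / (√0.0019) = 38.82.
Trying y = 5.72 m: A R^(2/3) = 47.53 — over.
Trying y = 4.28 m: A R^(2/3) = 33.19 — short.
Trying y = 4.85 m: A R^(2/3) = 38.81 — close enough.

y_n = 4.85 m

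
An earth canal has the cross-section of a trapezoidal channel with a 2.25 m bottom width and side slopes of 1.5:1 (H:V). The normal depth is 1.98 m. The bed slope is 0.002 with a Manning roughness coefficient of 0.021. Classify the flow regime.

With bottom width b = 2.25 m and side slope z = 1.5: A = (b + zy)y = (2.25 + 1.5×1.98)×1.98 = 10.34 m²; P = b + 2y√(1+z²) = 2.25 + 2×1.98×1.803 = 9.389 m.
Hydraulic radius R = A/P = 10.34/9.389 = 1.101 m.
V = (1/n) R^(2/3) √S = (1/0.021) × 1.101^(2/3) × √0.002 = 2.27 m/s. Hydraulic depth D_h = A/T = 10.34/8.19 = 1.262 m.
Froude number Fr = V/√(g·D_h) = 2.27/√(9.81×1.262) = 0.645, which is less than 1, so the flow is subcritical.

subcritical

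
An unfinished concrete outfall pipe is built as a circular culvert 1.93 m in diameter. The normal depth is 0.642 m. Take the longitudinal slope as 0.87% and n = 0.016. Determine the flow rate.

For a circular section of diameter D = 1.93 m at depth y = 0.642 m, the central angle is θ = 2 arccos(1 − 2y/D) = 2.459 rad. Then A = (D²/8)(θ − sin θ) = 0.8512 m² and P = Dθ/2 = 2.373 m.
Hydraulic radius R = A/P = 0.8512/2.373 = 0.3587 m.
Manning's equation: Q = (1/n) A R^(2/3) S^(1/2) = (1/0.016) × 0.8512 × 0.3587^(2/3) × 0.0087^(1/2) = 2.51 m³/s.

Q = 2.51 m³/s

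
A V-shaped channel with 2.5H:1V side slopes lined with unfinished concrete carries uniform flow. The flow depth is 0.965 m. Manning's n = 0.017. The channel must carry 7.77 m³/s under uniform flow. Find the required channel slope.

For a triangular section with side slope z = 2.5: A = zy² = 2.5×0.965² = 2.328 m²; P = 2y√(1+z²) = 2×0.965×2.693 = 5.197 m.
Hydraulic radius R = A/P = 2.328/5.197 = 0.448 m.
From Manning's equation, S = [nQ / (1 A R^(2/3))]² = [0.017 × 7.77 / (1 × 2.328 × 0.448^(2/3))]² = 0.00939.

S = 0.00939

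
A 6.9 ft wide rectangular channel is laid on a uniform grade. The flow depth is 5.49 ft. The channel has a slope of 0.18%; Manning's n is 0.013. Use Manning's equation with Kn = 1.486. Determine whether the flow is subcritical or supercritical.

subcritical

Flow area A = b·y = 6.9 × 5.49 = 37.88 ft². Wetted perimeter P = b + 2y = 6.9 + 2×5.49 = 17.88 ft.
Hydraulic radius R = A/P = 37.88/17.88 = 2.119 ft.
V = (1.486/n) R^(2/3) √S = (1.486/0.013) × 2.119^(2/3) × √0.0018 = 8 ft/s. Hydraulic depth D_h = A/T = 37.88/6.9 = 5.49 ft.
Froude number Fr = V/√(g·D_h) = 8/√(32.2×5.49) = 0.602, which is less than 1, so the flow is subcritical.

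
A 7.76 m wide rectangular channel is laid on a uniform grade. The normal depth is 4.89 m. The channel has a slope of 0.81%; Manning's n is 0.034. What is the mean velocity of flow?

Flow area A = b·y = 7.76 × 4.89 = 37.95 m². Wetted perimeter P = b + 2y = 7.76 + 2×4.89 = 17.54 m.
Hydraulic radius R = A/P = 37.95/17.54 = 2.163 m.
From Manning's equation, V = (1/n) R^(2/3) S^(1/2) = (1/0.034) × 2.163^(2/3) × 0.0081^(1/2) = 4.43 m/s.

V = 4.43 m/s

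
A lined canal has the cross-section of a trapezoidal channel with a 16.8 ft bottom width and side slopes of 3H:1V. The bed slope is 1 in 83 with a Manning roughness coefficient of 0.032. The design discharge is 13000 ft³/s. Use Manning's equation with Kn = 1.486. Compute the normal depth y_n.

Manning's equation rearranged: A R^(2/3) = nQ / (1.486·√S) = 0.032 × 13000 / (1.486 × √0.01205) = 2550.
At y = 15.9 ft: A R^(2/3) = 4351 — high.
At y = 9.8 ft: A R^(2/3) = 1453 — low.
At y = 12.6 ft: A R^(2/3) = 2549 — ≈ 2550.

y_n = 12.6 ft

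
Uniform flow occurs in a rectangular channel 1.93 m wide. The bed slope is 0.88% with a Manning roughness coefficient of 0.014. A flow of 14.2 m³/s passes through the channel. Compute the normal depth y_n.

y_n = 1.55 m

Manning's equation rearranged: A R^(2/3) = nQ / (1·√S) = 0.014 × 14.2 / (√0.0088) = 2.119.
Trying y = 1.32 m: A R^(2/3) = 1.726 — short.
Trying y = 1.76 m: A R^(2/3) = 2.478 — over.
Trying y = 1.55 m: A R^(2/3) = 2.116 — ≈ 2.119.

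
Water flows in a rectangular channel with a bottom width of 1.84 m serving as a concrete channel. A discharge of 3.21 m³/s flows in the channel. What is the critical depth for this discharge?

For a rectangular channel, critical depth y_c = (q²/g)^(1/3) where q = Q/b = 3.21/1.84 = 1.745 m²/s.
So y_c = (1.745²/9.81)^(1/3) = 0.677 m.

y_c = 0.677 m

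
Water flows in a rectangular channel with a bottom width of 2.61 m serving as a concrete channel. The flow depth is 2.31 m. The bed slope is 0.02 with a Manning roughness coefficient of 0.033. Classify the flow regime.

Flow area A = b·y = 2.61 × 2.31 = 6.029 m². Wetted perimeter P = b + 2y = 2.61 + 2×2.31 = 7.23 m.
Hydraulic radius R = A/P = 6.029/7.23 = 0.8339 m.
V = (1/n) R^(2/3) √S = (1/0.033) × 0.8339^(2/3) × √0.02 = 3.797 m/s. Hydraulic depth D_h = A/T = 6.029/2.61 = 2.31 m.
Froude number Fr = V/√(g·D_h) = 3.797/√(9.81×2.31) = 0.798, which is less than 1, so the flow is subcritical.

subcritical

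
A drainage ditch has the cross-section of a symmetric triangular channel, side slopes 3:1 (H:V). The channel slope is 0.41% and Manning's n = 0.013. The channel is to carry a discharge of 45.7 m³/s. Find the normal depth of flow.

Manning's equation rearranged: A R^(2/3) = nQ / (1·√S) = 0.013 × 45.7 / (√0.0041) = 9.278.
Try y = 2 m: A R^(2/3) = 11.59 — too large.
Try y = 1.84 m: A R^(2/3) = 9.276 — ≈ 9.278.

y_n = 1.84 m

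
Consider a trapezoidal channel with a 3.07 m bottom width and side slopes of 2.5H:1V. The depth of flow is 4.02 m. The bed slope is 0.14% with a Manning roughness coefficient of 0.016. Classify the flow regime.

subcritical

With bottom width b = 3.07 m and side slope z = 2.5: A = (b + zy)y = (3.07 + 2.5×4.02)×4.02 = 52.74 m²; P = b + 2y√(1+z²) = 3.07 + 2×4.02×2.693 = 24.72 m.
Hydraulic radius R = A/P = 52.74/24.72 = 2.134 m.
V = (1/n) R^(2/3) √S = (1/0.016) × 2.134^(2/3) × √0.0014 = 3.876 m/s. Hydraulic depth D_h = A/T = 52.74/23.17 = 2.276 m.
Froude number Fr = V/√(g·D_h) = 3.876/√(9.81×2.276) = 0.82, which is less than 1, so the flow is subcritical.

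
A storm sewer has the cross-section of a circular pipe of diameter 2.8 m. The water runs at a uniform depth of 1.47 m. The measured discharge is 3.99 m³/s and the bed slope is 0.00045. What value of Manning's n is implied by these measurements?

n = 0.014

For a circular section of diameter D = 2.8 m at depth y = 1.47 m, the central angle is θ = 2 arccos(1 − 2y/D) = 3.242 rad. Then A = (D²/8)(θ − sin θ) = 3.275 m² and P = Dθ/2 = 4.538 m.
Hydraulic radius R = A/P = 3.275/4.538 = 0.7216 m.
Rearranging Manning's equation: n = (1/Q) A R^(2/3) S^(1/2) = (1/3.99) × 3.275 × 0.7216^(2/3) × √0.00045 = 0.014.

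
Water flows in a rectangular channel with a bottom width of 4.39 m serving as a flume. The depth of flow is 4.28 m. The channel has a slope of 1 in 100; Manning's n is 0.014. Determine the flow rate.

Q = 172 m³/s

Flow area A = b·y = 4.39 × 4.28 = 18.79 m². Wetted perimeter P = b + 2y = 4.39 + 2×4.28 = 12.95 m.
Hydraulic radius R = A/P = 18.79/12.95 = 1.451 m.
Manning's equation: Q = (1/n) A R^(2/3) S^(1/2) = (1/0.014) × 18.79 × 1.451^(2/3) × 0.01^(1/2) = 172 m³/s.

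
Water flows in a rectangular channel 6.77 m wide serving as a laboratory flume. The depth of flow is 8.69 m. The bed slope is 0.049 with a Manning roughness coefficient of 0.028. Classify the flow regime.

supercritical

Flow area A = b·y = 6.77 × 8.69 = 58.83 m². Wetted perimeter P = b + 2y = 6.77 + 2×8.69 = 24.15 m.
Hydraulic radius R = A/P = 58.83/24.15 = 2.436 m.
V = (1/n) R^(2/3) √S = (1/0.028) × 2.436^(2/3) × √0.049 = 14.31 m/s. Hydraulic depth D_h = A/T = 58.83/6.77 = 8.69 m.
Froude number Fr = V/√(g·D_h) = 14.31/√(9.81×8.69) = 1.55, which is greater than 1, so the flow is supercritical.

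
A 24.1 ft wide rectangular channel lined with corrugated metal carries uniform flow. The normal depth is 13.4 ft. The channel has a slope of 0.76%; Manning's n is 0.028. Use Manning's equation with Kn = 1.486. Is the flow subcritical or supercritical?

subcritical

Flow area A = b·y = 24.1 × 13.4 = 322.9 ft². Wetted perimeter P = b + 2y = 24.1 + 2×13.4 = 50.9 ft.
Hydraulic radius R = A/P = 322.9/50.9 = 6.345 ft.
V = (1.486/n) R^(2/3) √S = (1.486/0.028) × 6.345^(2/3) × √0.0076 = 15.86 ft/s. Hydraulic depth D_h = A/T = 322.9/24.1 = 13.4 ft.
Froude number Fr = V/√(g·D_h) = 15.86/√(32.2×13.4) = 0.763, which is less than 1, so the flow is subcritical.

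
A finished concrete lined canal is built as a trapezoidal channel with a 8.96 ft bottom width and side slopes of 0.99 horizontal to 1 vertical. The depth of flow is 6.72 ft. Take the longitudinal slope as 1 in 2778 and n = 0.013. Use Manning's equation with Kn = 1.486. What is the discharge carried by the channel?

Q = 551 ft³/s

With bottom width b = 8.96 ft and side slope z = 0.99: A = (b + zy)y = (8.96 + 0.99×6.72)×6.72 = 104.9 ft²; P = b + 2y√(1+z²) = 8.96 + 2×6.72×1.407 = 27.87 ft.
Hydraulic radius R = A/P = 104.9/27.87 = 3.764 ft.
Manning's equation: Q = (1.486/n) A R^(2/3) S^(1/2) = (1.486/0.013) × 104.9 × 3.764^(2/3) × 0.00036^(1/2) = 551 ft³/s.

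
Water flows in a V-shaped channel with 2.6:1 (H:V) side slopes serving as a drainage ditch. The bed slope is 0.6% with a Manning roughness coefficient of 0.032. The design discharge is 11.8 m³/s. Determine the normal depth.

y_n = 1.53 m

Manning's equation rearranged: A R^(2/3) = nQ / (1·√S) = 0.032 × 11.8 / (√0.006) = 4.875.
Try y = 1.85 m: A R^(2/3) = 8.068 — high.
Try y = 1.53 m: A R^(2/3) = 4.862 — ≈ 4.875.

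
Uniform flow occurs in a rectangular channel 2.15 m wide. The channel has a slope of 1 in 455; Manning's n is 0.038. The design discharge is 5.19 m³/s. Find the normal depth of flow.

y_n = 2.39 m

Manning's equation rearranged: A R^(2/3) = nQ / (1·√S) = 0.038 × 5.19 / (√0.002198) = 4.207.
At y = 2.95 m: A R^(2/3) = 5.41 — too large.
At y = 2.05 m: A R^(2/3) = 3.492 — too small.
At y = 2.39 m: A R^(2/3) = 4.21 — ≈ 4.207.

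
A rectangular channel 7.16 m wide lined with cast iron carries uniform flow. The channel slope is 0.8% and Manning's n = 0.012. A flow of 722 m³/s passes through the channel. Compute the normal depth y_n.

Manning's equation rearranged: A R^(2/3) = nQ / (1·√S) = 0.012 × 722 / (√0.008) = 96.87.
Try y = 6.51 m: A R^(2/3) = 81.45 — too small.
Try y = 8.89 m: A R^(2/3) = 118.9 — too large.
Try y = 7.5 m: A R^(2/3) = 96.88 — matches.

y_n = 7.5 m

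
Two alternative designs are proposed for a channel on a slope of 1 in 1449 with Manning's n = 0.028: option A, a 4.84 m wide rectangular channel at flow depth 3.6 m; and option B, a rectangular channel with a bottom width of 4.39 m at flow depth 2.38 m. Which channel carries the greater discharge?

channel A

Channel A: Flow area A = b·y = 4.84 × 3.6 = 17.42 m². Wetted perimeter P = b + 2y = 4.84 + 2×3.6 = 12.04 m. Hydraulic radius R = A/P = 17.42/12.04 = 1.447 m. Q_A = (1/0.028)·17.42·1.447^(2/3)·√0.0006901 = 20.92 m³/s.
Channel B: Flow area A = b·y = 4.39 × 2.38 = 10.45 m². Wetted perimeter P = b + 2y = 4.39 + 2×2.38 = 9.15 m. Hydraulic radius R = A/P = 10.45/9.15 = 1.142 m. Q_B = (1/0.028)·10.45·1.142^(2/3)·√0.0006901 = 10.71 m³/s.
Q_A = 20.92 m³/s vs Q_B = 10.71 m³/s, so channel A carries more.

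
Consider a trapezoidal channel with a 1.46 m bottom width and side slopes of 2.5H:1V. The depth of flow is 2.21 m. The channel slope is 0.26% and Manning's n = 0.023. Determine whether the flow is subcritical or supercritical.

With bottom width b = 1.46 m and side slope z = 2.5: A = (b + zy)y = (1.46 + 2.5×2.21)×2.21 = 15.44 m²; P = b + 2y√(1+z²) = 1.46 + 2×2.21×2.693 = 13.36 m.
Hydraulic radius R = A/P = 15.44/13.36 = 1.155 m.
V = (1/n) R^(2/3) √S = (1/0.023) × 1.155^(2/3) × √0.0026 = 2.441 m/s. Hydraulic depth D_h = A/T = 15.44/12.51 = 1.234 m.
Froude number Fr = V/√(g·D_h) = 2.441/√(9.81×1.234) = 0.702, which is less than 1, so the flow is subcritical.

subcritical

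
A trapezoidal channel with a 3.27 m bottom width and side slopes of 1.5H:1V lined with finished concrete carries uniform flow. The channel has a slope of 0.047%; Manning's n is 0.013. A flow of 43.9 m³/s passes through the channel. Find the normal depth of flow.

Manning's equation rearranged: A R^(2/3) = nQ / (1·√S) = 0.013 × 43.9 / (√0.00047) = 26.32.
At y = 2.35 m: A R^(2/3) = 19.6 — short.
At y = 3.23 m: A R^(2/3) = 38.17 — over.
At y = 2.71 m: A R^(2/3) = 26.33 — ≈ 26.32.

y_n = 2.71 m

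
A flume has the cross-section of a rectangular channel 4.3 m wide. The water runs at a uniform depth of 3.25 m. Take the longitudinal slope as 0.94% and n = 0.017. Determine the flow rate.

Q = 94.6 m³/s

Flow area A = b·y = 4.3 × 3.25 = 13.97 m². Wetted perimeter P = b + 2y = 4.3 + 2×3.25 = 10.8 m.
Hydraulic radius R = A/P = 13.97/10.8 = 1.294 m.
Manning's equation: Q = (1/n) A R^(2/3) S^(1/2) = (1/0.017) × 13.97 × 1.294^(2/3) × 0.0094^(1/2) = 94.6 m³/s.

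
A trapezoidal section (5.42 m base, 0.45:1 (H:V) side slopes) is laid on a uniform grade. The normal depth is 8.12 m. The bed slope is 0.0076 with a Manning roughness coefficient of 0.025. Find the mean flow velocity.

V = 7.53 m/s

With bottom width b = 5.42 m and side slope z = 0.45: A = (b + zy)y = (5.42 + 0.45×8.12)×8.12 = 73.68 m²; P = b + 2y√(1+z²) = 5.42 + 2×8.12×1.097 = 23.23 m.
Hydraulic radius R = A/P = 73.68/23.23 = 3.172 m.
From Manning's equation, V = (1/n) R^(2/3) S^(1/2) = (1/0.025) × 3.172^(2/3) × 0.0076^(1/2) = 7.53 m/s.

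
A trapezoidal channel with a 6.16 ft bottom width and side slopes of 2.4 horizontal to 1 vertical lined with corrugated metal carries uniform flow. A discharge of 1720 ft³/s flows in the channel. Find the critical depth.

y_c = 6.8 ft

At critical depth, Q² T / (g A³) = 1, i.e. A³/T = Q²/g = 1720²/32.2 = 91880.
At y = 5.31 ft: A³/T = 31960 — too small.
At y = 8.3 ft: A³/T = 220500 — too large.
At y = 6.8 ft: A³/T = 92060 — matches.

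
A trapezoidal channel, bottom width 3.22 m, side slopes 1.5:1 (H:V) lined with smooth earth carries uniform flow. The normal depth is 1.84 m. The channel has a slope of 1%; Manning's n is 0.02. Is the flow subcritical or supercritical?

With bottom width b = 3.22 m and side slope z = 1.5: A = (b + zy)y = (3.22 + 1.5×1.84)×1.84 = 11 m²; P = b + 2y√(1+z²) = 3.22 + 2×1.84×1.803 = 9.854 m.
Hydraulic radius R = A/P = 11/9.854 = 1.117 m.
V = (1/n) R^(2/3) √S = (1/0.02) × 1.117^(2/3) × √0.01 = 5.381 m/s. Hydraulic depth D_h = A/T = 11/8.74 = 1.259 m.
Froude number Fr = V/√(g·D_h) = 5.381/√(9.81×1.259) = 1.53, which is greater than 1, so the flow is supercritical.

supercritical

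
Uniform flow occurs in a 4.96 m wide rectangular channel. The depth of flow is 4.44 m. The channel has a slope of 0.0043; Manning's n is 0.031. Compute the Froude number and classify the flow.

subcritical

Flow area A = b·y = 4.96 × 4.44 = 22.02 m². Wetted perimeter P = b + 2y = 4.96 + 2×4.44 = 13.84 m.
Hydraulic radius R = A/P = 22.02/13.84 = 1.591 m.
V = (1/n) R^(2/3) √S = (1/0.031) × 1.591^(2/3) × √0.0043 = 2.883 m/s. Hydraulic depth D_h = A/T = 22.02/4.96 = 4.44 m.
Froude number Fr = V/√(g·D_h) = 2.883/√(9.81×4.44) = 0.437, which is less than 1, so the flow is subcritical.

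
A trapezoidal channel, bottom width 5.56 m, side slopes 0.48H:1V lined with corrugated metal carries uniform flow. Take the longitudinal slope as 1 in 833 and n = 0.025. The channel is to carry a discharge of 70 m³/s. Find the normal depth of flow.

Manning's equation rearranged: A R^(2/3) = nQ / (1·√S) = 0.025 × 70 / (√0.0012) = 50.51.
Trying y = 3.05 m: A R^(2/3) = 30.97 — short.
Trying y = 4.09 m: A R^(2/3) = 50.5 — close enough.

y_n = 4.09 m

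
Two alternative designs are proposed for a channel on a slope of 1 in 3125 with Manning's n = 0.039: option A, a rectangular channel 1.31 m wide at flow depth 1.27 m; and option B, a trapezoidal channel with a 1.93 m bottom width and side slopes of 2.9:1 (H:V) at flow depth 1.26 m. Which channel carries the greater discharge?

Channel A: Flow area A = b·y = 1.31 × 1.27 = 1.664 m². Wetted perimeter P = b + 2y = 1.31 + 2×1.27 = 3.85 m. Hydraulic radius R = A/P = 1.664/3.85 = 0.4321 m. Q_A = (1/0.039)·1.664·0.4321^(2/3)·√0.00032 = 0.4362 m³/s.
Channel B: With bottom width b = 1.93 m and side slope z = 2.9: A = (b + zy)y = (1.93 + 2.9×1.26)×1.26 = 7.036 m²; P = b + 2y√(1+z²) = 1.93 + 2×1.26×3.068 = 9.66 m. Hydraulic radius R = A/P = 7.036/9.66 = 0.7283 m. Q_B = (1/0.039)·7.036·0.7283^(2/3)·√0.00032 = 2.612 m³/s.
Q_A = 0.4362 m³/s vs Q_B = 2.612 m³/s, so channel B carries more.

channel B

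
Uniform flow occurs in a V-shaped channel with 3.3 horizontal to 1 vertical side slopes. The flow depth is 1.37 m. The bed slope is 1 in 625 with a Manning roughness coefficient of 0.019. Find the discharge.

For a triangular section with side slope z = 3.3: A = zy² = 3.3×1.37² = 6.194 m²; P = 2y√(1+z²) = 2×1.37×3.448 = 9.448 m.
Hydraulic radius R = A/P = 6.194/9.448 = 0.6556 m.
Manning's equation: Q = (1/n) A R^(2/3) S^(1/2) = (1/0.019) × 6.194 × 0.6556^(2/3) × 0.0016^(1/2) = 9.84 m³/s.

Q = 9.84 m³/s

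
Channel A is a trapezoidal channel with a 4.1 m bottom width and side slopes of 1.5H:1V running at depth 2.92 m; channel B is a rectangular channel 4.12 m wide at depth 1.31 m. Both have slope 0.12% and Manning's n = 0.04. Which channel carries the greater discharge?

Channel A: With bottom width b = 4.1 m and side slope z = 1.5: A = (b + zy)y = (4.1 + 1.5×2.92)×2.92 = 24.76 m²; P = b + 2y√(1+z²) = 4.1 + 2×2.92×1.803 = 14.63 m. Hydraulic radius R = A/P = 24.76/14.63 = 1.693 m. Q_A = (1/0.04)·24.76·1.693^(2/3)·√0.0012 = 30.46 m³/s.
Channel B: Flow area A = b·y = 4.12 × 1.31 = 5.397 m². Wetted perimeter P = b + 2y = 4.12 + 2×1.31 = 6.74 m. Hydraulic radius R = A/P = 5.397/6.74 = 0.8008 m. Q_B = (1/0.04)·5.397·0.8008^(2/3)·√0.0012 = 4.031 m³/s.
Q_A = 30.46 m³/s vs Q_B = 4.031 m³/s, so channel A carries more.

channel A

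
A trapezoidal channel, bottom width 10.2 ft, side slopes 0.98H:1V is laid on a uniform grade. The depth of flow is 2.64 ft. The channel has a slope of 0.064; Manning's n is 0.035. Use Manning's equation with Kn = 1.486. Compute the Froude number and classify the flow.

supercritical

With bottom width b = 10.2 ft and side slope z = 0.98: A = (b + zy)y = (10.2 + 0.98×2.64)×2.64 = 33.76 ft²; P = b + 2y√(1+z²) = 10.2 + 2×2.64×1.4 = 17.59 ft.
Hydraulic radius R = A/P = 33.76/17.59 = 1.919 ft.
V = (1.486/n) R^(2/3) √S = (1.486/0.035) × 1.919^(2/3) × √0.064 = 16.59 ft/s. Hydraulic depth D_h = A/T = 33.76/15.37 = 2.196 ft.
Froude number Fr = V/√(g·D_h) = 16.59/√(32.2×2.196) = 1.97, which is greater than 1, so the flow is supercritical.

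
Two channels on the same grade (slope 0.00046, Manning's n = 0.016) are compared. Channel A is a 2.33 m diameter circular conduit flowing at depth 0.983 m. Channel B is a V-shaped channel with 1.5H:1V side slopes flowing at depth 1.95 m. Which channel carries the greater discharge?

channel B

Channel A: For a circular section of diameter D = 2.33 m at depth y = 0.983 m, the central angle is θ = 2 arccos(1 − 2y/D) = 2.828 rad. Then A = (D²/8)(θ − sin θ) = 1.71 m² and P = Dθ/2 = 3.294 m. Hydraulic radius R = A/P = 1.71/3.294 = 0.5189 m. Q_A = (1/0.016)·1.71·0.5189^(2/3)·√0.00046 = 1.48 m³/s.
Channel B: For a triangular section with side slope z = 1.5: A = zy² = 1.5×1.95² = 5.704 m²; P = 2y√(1+z²) = 2×1.95×1.803 = 7.031 m. Hydraulic radius R = A/P = 5.704/7.031 = 0.8112 m. Q_B = (1/0.016)·5.704·0.8112^(2/3)·√0.00046 = 6.651 m³/s.
Q_A = 1.48 m³/s vs Q_B = 6.651 m³/s, so channel B carries more.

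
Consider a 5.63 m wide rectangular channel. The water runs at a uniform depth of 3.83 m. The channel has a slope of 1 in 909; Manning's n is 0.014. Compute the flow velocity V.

Flow area A = b·y = 5.63 × 3.83 = 21.56 m². Wetted perimeter P = b + 2y = 5.63 + 2×3.83 = 13.29 m.
Hydraulic radius R = A/P = 21.56/13.29 = 1.622 m.
From Manning's equation, V = (1/n) R^(2/3) S^(1/2) = (1/0.014) × 1.622^(2/3) × 0.0011^(1/2) = 3.27 m/s.

V = 3.27 m/s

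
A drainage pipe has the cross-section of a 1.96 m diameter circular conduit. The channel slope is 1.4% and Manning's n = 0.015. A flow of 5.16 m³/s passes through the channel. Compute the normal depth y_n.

Manning's equation rearranged: A R^(2/3) = nQ / (1·√S) = 0.015 × 5.16 / (√0.014) = 0.6541.
Trying y = 0.888 m: A R^(2/3) = 0.7905 — over.
Trying y = 0.586 m: A R^(2/3) = 0.3648 — short.
Trying y = 0.799 m: A R^(2/3) = 0.6542 — close enough.

y_n = 0.799 m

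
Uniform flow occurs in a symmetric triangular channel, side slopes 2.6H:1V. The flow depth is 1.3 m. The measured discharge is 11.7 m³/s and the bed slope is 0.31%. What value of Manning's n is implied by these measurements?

n = 0.015

For a triangular section with side slope z = 2.6: A = zy² = 2.6×1.3² = 4.394 m²; P = 2y√(1+z²) = 2×1.3×2.786 = 7.243 m.
Hydraulic radius R = A/P = 4.394/7.243 = 0.6067 m.
Rearranging Manning's equation: n = (1/Q) A R^(2/3) S^(1/2) = (1/11.7) × 4.394 × 0.6067^(2/3) × √0.0031 = 0.015.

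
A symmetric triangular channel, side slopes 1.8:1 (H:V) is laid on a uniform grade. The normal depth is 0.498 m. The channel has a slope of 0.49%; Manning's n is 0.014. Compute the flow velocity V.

For a triangular section with side slope z = 1.8: A = zy² = 1.8×0.498² = 0.4464 m²; P = 2y√(1+z²) = 2×0.498×2.059 = 2.051 m.
Hydraulic radius R = A/P = 0.4464/2.051 = 0.2177 m.
From Manning's equation, V = (1/n) R^(2/3) S^(1/2) = (1/0.014) × 0.2177^(2/3) × 0.0049^(1/2) = 1.81 m/s.

V = 1.81 m/s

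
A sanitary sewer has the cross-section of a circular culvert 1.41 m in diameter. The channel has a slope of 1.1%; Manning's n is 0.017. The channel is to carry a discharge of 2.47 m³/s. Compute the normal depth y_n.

y_n = 0.716 m

Manning's equation rearranged: A R^(2/3) = nQ / (1·√S) = 0.017 × 2.47 / (√0.011) = 0.4004.
At y = 0.783 m: A R^(2/3) = 0.4635 — too large.
At y = 0.716 m: A R^(2/3) = 0.3999 — close enough.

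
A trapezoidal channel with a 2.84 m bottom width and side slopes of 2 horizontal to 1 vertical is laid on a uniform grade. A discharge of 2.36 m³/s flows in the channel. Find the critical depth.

At critical depth, Q² T / (g A³) = 1, i.e. A³/T = Q²/g = 2.36²/9.81 = 0.5677.
Try y = 0.465 m: A³/T = 1.146 — high.
Try y = 0.313 m: A³/T = 0.312 — low.
Try y = 0.376 m: A³/T = 0.5671 — matches.

y_c = 0.376 m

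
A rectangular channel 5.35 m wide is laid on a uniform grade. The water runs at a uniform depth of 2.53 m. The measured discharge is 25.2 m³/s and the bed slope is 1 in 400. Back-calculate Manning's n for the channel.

n = 0.032

Flow area A = b·y = 5.35 × 2.53 = 13.54 m². Wetted perimeter P = b + 2y = 5.35 + 2×2.53 = 10.41 m.
Hydraulic radius R = A/P = 13.54/10.41 = 1.3 m.
Rearranging Manning's equation: n = (1/Q) A R^(2/3) S^(1/2) = (1/25.2) × 13.54 × 1.3^(2/3) × √0.0025 = 0.032.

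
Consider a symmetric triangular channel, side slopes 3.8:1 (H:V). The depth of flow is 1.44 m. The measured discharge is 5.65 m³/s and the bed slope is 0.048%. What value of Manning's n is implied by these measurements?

For a triangular section with side slope z = 3.8: A = zy² = 3.8×1.44² = 7.88 m²; P = 2y√(1+z²) = 2×1.44×3.929 = 11.32 m.
Hydraulic radius R = A/P = 7.88/11.32 = 0.6963 m.
Rearranging Manning's equation: n = (1/Q) A R^(2/3) S^(1/2) = (1/5.65) × 7.88 × 0.6963^(2/3) × √0.00048 = 0.024.

n = 0.024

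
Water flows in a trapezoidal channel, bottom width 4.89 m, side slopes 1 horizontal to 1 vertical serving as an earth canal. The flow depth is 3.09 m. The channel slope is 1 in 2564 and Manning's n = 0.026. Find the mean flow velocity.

V = 1.13 m/s

With bottom width b = 4.89 m and side slope z = 1: A = (b + zy)y = (4.89 + 1×3.09)×3.09 = 24.66 m²; P = b + 2y√(1+z²) = 4.89 + 2×3.09×1.414 = 13.63 m.
Hydraulic radius R = A/P = 24.66/13.63 = 1.809 m.
From Manning's equation, V = (1/n) R^(2/3) S^(1/2) = (1/0.026) × 1.809^(2/3) × 0.00039^(1/2) = 1.13 m/s.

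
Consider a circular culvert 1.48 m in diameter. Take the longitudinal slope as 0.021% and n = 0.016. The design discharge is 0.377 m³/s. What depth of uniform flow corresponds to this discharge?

Manning's equation rearranged: A R^(2/3) = nQ / (1·√S) = 0.016 × 0.377 / (√0.00021) = 0.4162.
Trying y = 0.848 m: A R^(2/3) = 0.5545 — over.
Trying y = 0.713 m: A R^(2/3) = 0.416 — ≈ 0.4162.

y_n = 0.713 m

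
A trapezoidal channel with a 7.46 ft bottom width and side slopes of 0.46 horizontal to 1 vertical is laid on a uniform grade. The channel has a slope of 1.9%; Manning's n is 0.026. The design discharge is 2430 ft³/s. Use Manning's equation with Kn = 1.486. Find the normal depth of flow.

y_n = 10 ft

Manning's equation rearranged: A R^(2/3) = nQ / (1.486·√S) = 0.026 × 2430 / (1.486 × √0.019) = 308.4.
Trying y = 8.97 ft: A R^(2/3) = 254 — too small.
Trying y = 11.9 ft: A R^(2/3) = 424 — too large.
Trying y = 10 ft: A R^(2/3) = 308.5 — close enough.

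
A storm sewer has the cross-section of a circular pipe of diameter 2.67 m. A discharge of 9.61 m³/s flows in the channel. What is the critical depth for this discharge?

At critical depth, Q² T / (g A³) = 1, i.e. A³/T = Q²/g = 9.61²/9.81 = 9.414.
At y = 1.52 m: A³/T = 13.49 — over.
At y = 0.96 m: A³/T = 2.32 — short.
At y = 1.38 m: A³/T = 9.327 — ≈ 9.414.

y_c = 1.38 m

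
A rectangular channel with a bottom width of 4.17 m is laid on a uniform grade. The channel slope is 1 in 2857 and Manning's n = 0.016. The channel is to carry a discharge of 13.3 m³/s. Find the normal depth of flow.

Manning's equation rearranged: A R^(2/3) = nQ / (1·√S) = 0.016 × 13.3 / (√0.00035) = 11.37.
Trying y = 2.09 m: A R^(2/3) = 8.968 — too small.
Trying y = 3.08 m: A R^(2/3) = 14.85 — too large.
Trying y = 2.5 m: A R^(2/3) = 11.36 — matches.

y_n = 2.5 m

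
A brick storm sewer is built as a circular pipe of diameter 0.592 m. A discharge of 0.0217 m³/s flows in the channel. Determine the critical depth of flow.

At critical depth, Q² T / (g A³) = 1, i.e. A³/T = Q²/g = 0.0217²/9.81 = 0.00004800.
Trying y = 0.0682 m: A³/T = 0.00001449 — short.
Trying y = 0.0924 m: A³/T = 0.00004800 — matches.

y_c = 0.0924 m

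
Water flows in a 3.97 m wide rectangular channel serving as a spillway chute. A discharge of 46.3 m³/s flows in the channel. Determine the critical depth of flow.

For a rectangular channel, critical depth y_c = (q²/g)^(1/3) where q = Q/b = 46.3/3.97 = 11.66 m²/s.
So y_c = (11.66²/9.81)^(1/3) = 2.4 m.

y_c = 2.4 m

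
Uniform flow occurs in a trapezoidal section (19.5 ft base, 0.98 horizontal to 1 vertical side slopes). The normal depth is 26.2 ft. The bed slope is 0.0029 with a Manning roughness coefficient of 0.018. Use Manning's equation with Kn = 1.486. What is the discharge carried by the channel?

With bottom width b = 19.5 ft and side slope z = 0.98: A = (b + zy)y = (19.5 + 0.98×26.2)×26.2 = 1184 ft²; P = b + 2y√(1+z²) = 19.5 + 2×26.2×1.4 = 92.87 ft.
Hydraulic radius R = A/P = 1184/92.87 = 12.75 ft.
Manning's equation: Q = (1.486/n) A R^(2/3) S^(1/2) = (1.486/0.018) × 1184 × 12.75^(2/3) × 0.0029^(1/2) = 28700 ft³/s.

Q = 28700 ft³/s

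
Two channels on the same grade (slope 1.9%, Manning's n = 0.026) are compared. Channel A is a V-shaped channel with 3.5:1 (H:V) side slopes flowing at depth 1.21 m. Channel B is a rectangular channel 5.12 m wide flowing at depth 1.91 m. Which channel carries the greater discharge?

Channel A: For a triangular section with side slope z = 3.5: A = zy² = 3.5×1.21² = 5.124 m²; P = 2y√(1+z²) = 2×1.21×3.64 = 8.809 m. Hydraulic radius R = A/P = 5.124/8.809 = 0.5817 m. Q_A = (1/0.026)·5.124·0.5817^(2/3)·√0.019 = 18.93 m³/s.
Channel B: Flow area A = b·y = 5.12 × 1.91 = 9.779 m². Wetted perimeter P = b + 2y = 5.12 + 2×1.91 = 8.94 m. Hydraulic radius R = A/P = 9.779/8.94 = 1.094 m. Q_B = (1/0.026)·9.779·1.094^(2/3)·√0.019 = 55.04 m³/s.
Q_A = 18.93 m³/s vs Q_B = 55.04 m³/s, so channel B carries more.

channel B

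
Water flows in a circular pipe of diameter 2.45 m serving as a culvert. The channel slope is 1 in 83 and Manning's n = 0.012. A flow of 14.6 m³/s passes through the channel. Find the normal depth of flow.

y_n = 1.18 m

Manning's equation rearranged: A R^(2/3) = nQ / (1·√S) = 0.012 × 14.6 / (√0.01205) = 1.596.
Try y = 0.909 m: A R^(2/3) = 0.9973 — too small.
Try y = 1.41 m: A R^(2/3) = 2.141 — too large.
Try y = 1.18 m: A R^(2/3) = 1.595 — matches.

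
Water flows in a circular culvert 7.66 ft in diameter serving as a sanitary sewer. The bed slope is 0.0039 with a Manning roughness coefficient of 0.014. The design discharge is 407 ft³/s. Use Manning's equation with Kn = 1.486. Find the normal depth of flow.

y_n = 5.5 ft

Manning's equation rearranged: A R^(2/3) = nQ / (1.486·√S) = 0.014 × 407 / (1.486 × √0.0039) = 61.4.
At y = 4.6 ft: A R^(2/3) = 47.81 — short.
At y = 6.92 ft: A R^(2/3) = 75.85 — over.
At y = 5.5 ft: A R^(2/3) = 61.47 — ≈ 61.4.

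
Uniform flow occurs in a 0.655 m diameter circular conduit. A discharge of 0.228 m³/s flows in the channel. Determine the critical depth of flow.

At critical depth, Q² T / (g A³) = 1, i.e. A³/T = Q²/g = 0.228²/9.81 = 0.005299.
At y = 0.267 m: A³/T = 0.003341 — too small.
At y = 0.351 m: A³/T = 0.009513 — too large.
At y = 0.301 m: A³/T = 0.005288 — close enough.

y_c = 0.301 m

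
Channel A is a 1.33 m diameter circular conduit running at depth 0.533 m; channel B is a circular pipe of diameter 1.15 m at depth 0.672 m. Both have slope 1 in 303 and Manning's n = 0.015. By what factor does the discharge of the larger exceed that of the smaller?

Channel A: For a circular section of diameter D = 1.33 m at depth y = 0.533 m, the central angle is θ = 2 arccos(1 − 2y/D) = 2.742 rad. Then A = (D²/8)(θ − sin θ) = 0.5202 m² and P = Dθ/2 = 1.823 m. Hydraulic radius R = A/P = 0.5202/1.823 = 0.2853 m. Q_A = (1/0.015)·0.5202·0.2853^(2/3)·√0.0033 = 0.8635 m³/s.
Channel B: For a circular section of diameter D = 1.15 m at depth y = 0.672 m, the central angle is θ = 2 arccos(1 − 2y/D) = 3.481 rad. Then A = (D²/8)(θ − sin θ) = 0.6304 m² and P = Dθ/2 = 2.001 m. Hydraulic radius R = A/P = 0.6304/2.001 = 0.315 m. Q_B = (1/0.015)·0.6304·0.315^(2/3)·√0.0033 = 1.118 m³/s.
The larger discharge is 1.118 m³/s and the smaller is 0.8635 m³/s; the ratio is 1.29.

1.29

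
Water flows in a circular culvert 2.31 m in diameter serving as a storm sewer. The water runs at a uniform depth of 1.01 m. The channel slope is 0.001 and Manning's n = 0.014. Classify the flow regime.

subcritical

For a circular section of diameter D = 2.31 m at depth y = 1.01 m, the central angle is θ = 2 arccos(1 − 2y/D) = 2.89 rad. Then A = (D²/8)(θ − sin θ) = 1.761 m² and P = Dθ/2 = 3.338 m.
Hydraulic radius R = A/P = 1.761/3.338 = 0.5277 m.
V = (1/n) R^(2/3) √S = (1/0.014) × 0.5277^(2/3) × √0.001 = 1.475 m/s. Hydraulic depth D_h = A/T = 1.761/2.292 = 0.7686 m.
Froude number Fr = V/√(g·D_h) = 1.475/√(9.81×0.7686) = 0.537, which is less than 1, so the flow is subcritical.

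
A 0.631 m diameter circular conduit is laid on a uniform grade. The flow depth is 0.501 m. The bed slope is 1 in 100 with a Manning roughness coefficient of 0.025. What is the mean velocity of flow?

For a circular section of diameter D = 0.631 m at depth y = 0.501 m, the central angle is θ = 2 arccos(1 − 2y/D) = 4.399 rad. Then A = (D²/8)(θ − sin θ) = 0.2663 m² and P = Dθ/2 = 1.388 m.
Hydraulic radius R = A/P = 0.2663/1.388 = 0.1919 m.
From Manning's equation, V = (1/n) R^(2/3) S^(1/2) = (1/0.025) × 0.1919^(2/3) × 0.01^(1/2) = 1.33 m/s.

V = 1.33 m/s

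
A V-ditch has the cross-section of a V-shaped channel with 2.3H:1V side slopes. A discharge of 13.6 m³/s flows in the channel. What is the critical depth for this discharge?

y_c = 1.48 m

At critical depth, Q² T / (g A³) = 1, i.e. A³/T = Q²/g = 13.6²/9.81 = 18.85.
At y = 1.72 m: A³/T = 39.82 — high.
At y = 1.08 m: A³/T = 3.886 — low.
At y = 1.48 m: A³/T = 18.78 — ≈ 18.85.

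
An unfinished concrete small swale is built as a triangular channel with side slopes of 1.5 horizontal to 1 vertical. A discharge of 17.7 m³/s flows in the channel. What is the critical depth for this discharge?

y_c = 1.95 m

At critical depth, Q² T / (g A³) = 1, i.e. A³/T = Q²/g = 17.7²/9.81 = 31.94.
At y = 1.41 m: A³/T = 6.27 — low.
At y = 2.4 m: A³/T = 89.58 — high.
At y = 1.95 m: A³/T = 31.72 — matches.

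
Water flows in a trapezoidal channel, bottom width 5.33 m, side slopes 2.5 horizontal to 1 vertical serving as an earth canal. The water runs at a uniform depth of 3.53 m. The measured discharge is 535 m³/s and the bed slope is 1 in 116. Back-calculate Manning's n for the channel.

n = 0.014

With bottom width b = 5.33 m and side slope z = 2.5: A = (b + zy)y = (5.33 + 2.5×3.53)×3.53 = 49.97 m²; P = b + 2y√(1+z²) = 5.33 + 2×3.53×2.693 = 24.34 m.
Hydraulic radius R = A/P = 49.97/24.34 = 2.053 m.
Rearranging Manning's equation: n = (1/Q) A R^(2/3) S^(1/2) = (1/535) × 49.97 × 2.053^(2/3) × √0.008621 = 0.014.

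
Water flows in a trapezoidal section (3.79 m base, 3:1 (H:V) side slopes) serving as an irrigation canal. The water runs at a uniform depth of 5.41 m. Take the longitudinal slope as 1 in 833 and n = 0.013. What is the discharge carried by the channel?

Q = 580 m³/s

With bottom width b = 3.79 m and side slope z = 3: A = (b + zy)y = (3.79 + 3×5.41)×5.41 = 108.3 m²; P = b + 2y√(1+z²) = 3.79 + 2×5.41×3.162 = 38.01 m.
Hydraulic radius R = A/P = 108.3/38.01 = 2.85 m.
Manning's equation: Q = (1/n) A R^(2/3) S^(1/2) = (1/0.013) × 108.3 × 2.85^(2/3) × 0.0012^(1/2) = 580 m³/s.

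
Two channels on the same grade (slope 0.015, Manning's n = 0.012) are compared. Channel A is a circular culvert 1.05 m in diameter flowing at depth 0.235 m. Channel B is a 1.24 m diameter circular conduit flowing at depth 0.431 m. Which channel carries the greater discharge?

Channel A: For a circular section of diameter D = 1.05 m at depth y = 0.235 m, the central angle is θ = 2 arccos(1 − 2y/D) = 1.971 rad. Then A = (D²/8)(θ − sin θ) = 0.1447 m² and P = Dθ/2 = 1.035 m. Hydraulic radius R = A/P = 0.1447/1.035 = 0.1399 m. Q_A = (1/0.012)·0.1447·0.1399^(2/3)·√0.015 = 0.398 m³/s.
Channel B: For a circular section of diameter D = 1.24 m at depth y = 0.431 m, the central angle is θ = 2 arccos(1 − 2y/D) = 2.522 rad. Then A = (D²/8)(θ − sin θ) = 0.3731 m² and P = Dθ/2 = 1.564 m. Hydraulic radius R = A/P = 0.3731/1.564 = 0.2386 m. Q_B = (1/0.012)·0.3731·0.2386^(2/3)·√0.015 = 1.465 m³/s.
Q_A = 0.398 m³/s vs Q_B = 1.465 m³/s, so channel B carries more.

channel B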